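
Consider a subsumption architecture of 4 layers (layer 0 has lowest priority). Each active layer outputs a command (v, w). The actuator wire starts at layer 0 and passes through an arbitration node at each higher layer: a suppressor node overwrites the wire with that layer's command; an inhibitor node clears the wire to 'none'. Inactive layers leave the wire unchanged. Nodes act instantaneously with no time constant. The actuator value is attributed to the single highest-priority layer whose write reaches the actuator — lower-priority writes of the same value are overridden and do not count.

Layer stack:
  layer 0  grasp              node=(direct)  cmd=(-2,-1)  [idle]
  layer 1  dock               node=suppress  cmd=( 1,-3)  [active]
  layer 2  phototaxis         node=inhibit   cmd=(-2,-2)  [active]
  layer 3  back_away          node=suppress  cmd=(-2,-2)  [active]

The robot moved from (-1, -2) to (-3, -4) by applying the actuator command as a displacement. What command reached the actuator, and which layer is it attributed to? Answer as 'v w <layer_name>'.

-2 -2 back_away

displacement = (-3, -4) − (-1, -2) = (-2, -2)
L0 grasp: idle → wire = none
L1 dock: active, suppressor → wire = (1, -3)
L2 phototaxis: active, inhibitor → wire = none
L3 back_away: active, suppressor → wire = (-2, -2)
actuator = (-2, -2) — from layer 3 (back_away)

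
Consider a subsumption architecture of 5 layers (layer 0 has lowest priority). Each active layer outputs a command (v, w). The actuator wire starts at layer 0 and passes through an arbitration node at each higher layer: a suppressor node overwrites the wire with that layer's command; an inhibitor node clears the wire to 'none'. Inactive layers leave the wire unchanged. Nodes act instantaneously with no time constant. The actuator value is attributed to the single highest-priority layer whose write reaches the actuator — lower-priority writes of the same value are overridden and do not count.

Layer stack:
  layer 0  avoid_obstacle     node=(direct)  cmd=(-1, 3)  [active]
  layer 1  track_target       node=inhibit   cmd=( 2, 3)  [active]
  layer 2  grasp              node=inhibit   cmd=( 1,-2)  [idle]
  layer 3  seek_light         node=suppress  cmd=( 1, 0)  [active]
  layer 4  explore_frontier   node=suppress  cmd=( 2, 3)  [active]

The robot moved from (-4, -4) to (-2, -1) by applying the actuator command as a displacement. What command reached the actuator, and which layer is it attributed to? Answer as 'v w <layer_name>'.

2 3 explore_frontier

displacement = (-2, -1) − (-4, -4) = (2, 3)
L0 avoid_obstacle: active, feeds wire = (-1, 3)
L1 track_target: active, inhibitor → wire = none
L2 grasp: idle → wire stays none
L3 seek_light: active, suppressor → wire = (1, 0)
L4 explore_frontier: active, suppressor → wire = (2, 3)
actuator = (2, 3) — from layer 4 (explore_frontier)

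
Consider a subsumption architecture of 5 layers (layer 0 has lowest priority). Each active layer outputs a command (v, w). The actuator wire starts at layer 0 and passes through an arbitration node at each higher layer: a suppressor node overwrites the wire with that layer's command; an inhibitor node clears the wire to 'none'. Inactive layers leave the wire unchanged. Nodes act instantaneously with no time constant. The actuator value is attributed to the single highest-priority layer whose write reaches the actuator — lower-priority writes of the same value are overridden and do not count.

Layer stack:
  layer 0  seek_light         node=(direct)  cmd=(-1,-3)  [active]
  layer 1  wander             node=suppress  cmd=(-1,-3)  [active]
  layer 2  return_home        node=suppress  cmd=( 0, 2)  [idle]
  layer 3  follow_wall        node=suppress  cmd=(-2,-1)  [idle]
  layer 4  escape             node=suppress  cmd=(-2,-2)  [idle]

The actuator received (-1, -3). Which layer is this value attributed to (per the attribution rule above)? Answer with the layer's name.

wander

L0 seek_light: active, feeds wire = (-1, -3)
L1 wander: active, suppressor → wire = (-1, -3)
L2 return_home: idle → wire stays (-1, -3)
L3 follow_wall: idle → wire stays (-1, -3)
L4 escape: idle → wire stays (-1, -3)
actuator = (-1, -3)
last writer: layer 1 = wander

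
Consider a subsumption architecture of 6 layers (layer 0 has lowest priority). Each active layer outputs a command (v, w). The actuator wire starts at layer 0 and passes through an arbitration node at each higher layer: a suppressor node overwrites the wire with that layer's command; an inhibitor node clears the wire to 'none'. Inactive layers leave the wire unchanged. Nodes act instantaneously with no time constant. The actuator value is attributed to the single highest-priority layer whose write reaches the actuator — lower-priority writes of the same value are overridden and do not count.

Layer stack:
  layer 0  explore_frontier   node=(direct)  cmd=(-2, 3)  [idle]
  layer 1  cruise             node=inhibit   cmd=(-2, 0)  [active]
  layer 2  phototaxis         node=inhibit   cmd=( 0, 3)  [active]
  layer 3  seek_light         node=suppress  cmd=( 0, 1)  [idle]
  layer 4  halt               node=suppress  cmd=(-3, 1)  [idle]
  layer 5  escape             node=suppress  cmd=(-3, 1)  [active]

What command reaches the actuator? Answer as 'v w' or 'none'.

-3 1

[0] explore_frontier off; wire := none
[1] cruise on (inhibit); wire := none
[2] phototaxis on (inhibit); wire := none
[3] seek_light off; pass none
[4] halt off; pass none
[5] escape on (suppress); wire := (-3, 1)
output (-3, 1)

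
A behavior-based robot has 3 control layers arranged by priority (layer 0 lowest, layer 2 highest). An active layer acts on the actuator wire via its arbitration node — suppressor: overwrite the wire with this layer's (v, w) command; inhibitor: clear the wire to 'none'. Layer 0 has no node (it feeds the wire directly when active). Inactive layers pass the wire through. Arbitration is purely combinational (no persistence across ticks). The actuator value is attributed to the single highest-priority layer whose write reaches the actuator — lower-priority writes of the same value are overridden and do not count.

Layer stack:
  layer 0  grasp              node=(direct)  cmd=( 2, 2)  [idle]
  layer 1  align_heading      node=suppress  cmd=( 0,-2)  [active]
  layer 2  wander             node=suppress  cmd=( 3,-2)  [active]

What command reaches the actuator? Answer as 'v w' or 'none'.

L0 grasp: idle → wire = none
L1 align_heading: active, suppressor → wire = (0, -2)
L2 wander: active, suppressor → wire = (3, -2)
actuator = (3, -2)

3 -2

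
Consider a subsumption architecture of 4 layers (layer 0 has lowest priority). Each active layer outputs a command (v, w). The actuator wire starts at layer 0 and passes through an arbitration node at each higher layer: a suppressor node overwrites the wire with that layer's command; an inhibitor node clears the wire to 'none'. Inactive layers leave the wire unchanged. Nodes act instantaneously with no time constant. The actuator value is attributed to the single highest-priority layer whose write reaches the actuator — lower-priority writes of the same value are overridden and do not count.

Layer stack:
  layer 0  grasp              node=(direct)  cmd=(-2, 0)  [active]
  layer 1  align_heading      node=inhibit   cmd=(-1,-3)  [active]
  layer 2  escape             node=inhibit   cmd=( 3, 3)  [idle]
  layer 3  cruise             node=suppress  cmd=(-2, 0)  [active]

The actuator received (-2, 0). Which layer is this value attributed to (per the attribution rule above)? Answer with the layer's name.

cruise

layer 0 (grasp) active — direct: (-2, 0)
layer 1 (align_heading) active — inhibits: none
layer 2 (escape) idle — unchanged: none
layer 3 (cruise) active — suppresses: (-2, 0)
→ actuator (-2, 0)
last writer: layer 3 = cruise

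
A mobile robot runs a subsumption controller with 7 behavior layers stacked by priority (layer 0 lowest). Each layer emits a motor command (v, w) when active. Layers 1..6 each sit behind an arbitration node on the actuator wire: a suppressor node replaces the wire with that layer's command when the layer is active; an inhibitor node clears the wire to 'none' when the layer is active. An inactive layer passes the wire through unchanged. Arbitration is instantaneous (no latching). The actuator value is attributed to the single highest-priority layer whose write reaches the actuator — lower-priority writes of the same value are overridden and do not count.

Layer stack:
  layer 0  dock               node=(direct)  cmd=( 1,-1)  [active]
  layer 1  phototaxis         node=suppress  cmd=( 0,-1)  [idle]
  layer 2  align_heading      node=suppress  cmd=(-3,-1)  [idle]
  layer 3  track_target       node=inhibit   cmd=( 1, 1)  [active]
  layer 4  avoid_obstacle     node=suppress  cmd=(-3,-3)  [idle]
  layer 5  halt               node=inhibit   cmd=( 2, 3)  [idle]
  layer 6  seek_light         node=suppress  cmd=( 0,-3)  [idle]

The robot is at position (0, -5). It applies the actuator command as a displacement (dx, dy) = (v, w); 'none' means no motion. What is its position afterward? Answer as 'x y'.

0 -5

layer 0 (dock) active — direct: (1, -1)
layer 1 (phototaxis) idle — unchanged: (1, -1)
layer 2 (align_heading) idle — unchanged: (1, -1)
layer 3 (track_target) active — inhibits: none
layer 4 (avoid_obstacle) idle — unchanged: none
layer 5 (halt) idle — unchanged: none
layer 6 (seek_light) idle — unchanged: none
→ actuator none
position: (0, -5) + none = (0, -5)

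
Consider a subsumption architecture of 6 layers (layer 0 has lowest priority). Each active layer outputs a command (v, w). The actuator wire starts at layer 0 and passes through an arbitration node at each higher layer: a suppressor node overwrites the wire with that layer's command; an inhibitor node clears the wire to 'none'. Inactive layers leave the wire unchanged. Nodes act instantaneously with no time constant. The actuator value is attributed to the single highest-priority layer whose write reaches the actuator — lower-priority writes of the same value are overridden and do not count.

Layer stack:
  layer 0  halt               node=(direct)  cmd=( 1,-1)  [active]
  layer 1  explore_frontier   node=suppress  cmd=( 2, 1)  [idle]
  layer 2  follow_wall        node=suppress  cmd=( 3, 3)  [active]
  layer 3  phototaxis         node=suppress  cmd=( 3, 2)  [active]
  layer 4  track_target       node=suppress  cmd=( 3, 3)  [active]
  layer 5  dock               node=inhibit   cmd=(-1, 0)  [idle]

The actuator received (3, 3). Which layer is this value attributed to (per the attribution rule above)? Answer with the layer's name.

[0] halt on; wire := (1, -1)
[1] explore_frontier off; pass (1, -1)
[2] follow_wall on (suppress); wire := (3, 3)
[3] phototaxis on (suppress); wire := (3, 2)
[4] track_target on (suppress); wire := (3, 3)
[5] dock off; pass (3, 3)
output (3, 3)
last writer: layer 4 = track_target

track_target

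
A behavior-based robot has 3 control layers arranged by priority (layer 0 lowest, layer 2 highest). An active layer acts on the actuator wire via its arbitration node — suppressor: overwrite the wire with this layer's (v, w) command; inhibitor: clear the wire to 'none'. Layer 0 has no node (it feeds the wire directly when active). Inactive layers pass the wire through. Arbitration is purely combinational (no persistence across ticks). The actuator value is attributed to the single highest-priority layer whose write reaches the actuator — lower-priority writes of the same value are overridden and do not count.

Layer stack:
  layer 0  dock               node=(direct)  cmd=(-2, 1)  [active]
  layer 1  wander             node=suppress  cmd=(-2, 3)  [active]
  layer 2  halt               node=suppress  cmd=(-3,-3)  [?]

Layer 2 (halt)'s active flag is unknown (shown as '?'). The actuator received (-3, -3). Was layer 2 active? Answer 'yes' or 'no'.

If layer 2 is active=yes:
  actuator would be (-3, -3)
If layer 2 is active=no:
  actuator would be (-2, 3)
Observed (-3, -3), so layer 2 was active.

yes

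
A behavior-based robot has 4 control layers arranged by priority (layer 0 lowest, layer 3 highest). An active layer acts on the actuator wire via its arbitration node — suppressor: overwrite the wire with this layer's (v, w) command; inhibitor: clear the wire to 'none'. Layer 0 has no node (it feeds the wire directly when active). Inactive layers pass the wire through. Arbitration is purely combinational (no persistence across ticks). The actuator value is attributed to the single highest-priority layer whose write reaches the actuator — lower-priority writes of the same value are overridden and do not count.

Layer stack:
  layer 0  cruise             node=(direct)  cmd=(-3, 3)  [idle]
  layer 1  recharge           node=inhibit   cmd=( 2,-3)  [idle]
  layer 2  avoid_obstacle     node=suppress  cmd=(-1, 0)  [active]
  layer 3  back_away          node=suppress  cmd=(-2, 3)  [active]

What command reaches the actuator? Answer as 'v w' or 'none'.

-2 3

layer 0 (cruise) idle — none
layer 1 (recharge) idle — unchanged: none
layer 2 (avoid_obstacle) active — suppresses: (-1, 0)
layer 3 (back_away) active — suppresses: (-2, 3)
→ actuator (-2, 3)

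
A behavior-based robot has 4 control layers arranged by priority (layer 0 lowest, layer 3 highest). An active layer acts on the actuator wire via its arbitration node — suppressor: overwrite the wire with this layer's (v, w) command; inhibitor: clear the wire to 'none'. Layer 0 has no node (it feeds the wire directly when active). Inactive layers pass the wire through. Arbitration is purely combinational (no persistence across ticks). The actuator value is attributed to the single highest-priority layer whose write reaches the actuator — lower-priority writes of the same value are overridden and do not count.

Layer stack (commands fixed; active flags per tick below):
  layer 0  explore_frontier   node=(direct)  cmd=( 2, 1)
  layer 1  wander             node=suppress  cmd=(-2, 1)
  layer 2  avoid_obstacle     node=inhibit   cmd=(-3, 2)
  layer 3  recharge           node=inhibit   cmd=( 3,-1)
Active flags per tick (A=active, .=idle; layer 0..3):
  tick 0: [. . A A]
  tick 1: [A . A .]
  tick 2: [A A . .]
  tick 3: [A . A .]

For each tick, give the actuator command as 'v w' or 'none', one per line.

tick 0:
  [0] explore_frontier off; wire := none
  [1] wander off; pass none
  [2] avoid_obstacle on (inhibit); wire := none
  [3] recharge on (inhibit); wire := none
  output none
tick 1:
  [0] explore_frontier on; wire := (2, 1)
  [1] wander off; pass (2, 1)
  [2] avoid_obstacle on (inhibit); wire := none
  [3] recharge off; pass none
  output none
tick 2:
  [0] explore_frontier on; wire := (2, 1)
  [1] wander on (suppress); wire := (-2, 1)
  [2] avoid_obstacle off; pass (-2, 1)
  [3] recharge off; pass (-2, 1)
  output (-2, 1)
tick 3:
  [0] explore_frontier on; wire := (2, 1)
  [1] wander off; pass (2, 1)
  [2] avoid_obstacle on (inhibit); wire := none
  [3] recharge off; pass none
  output none

none
none
-2 1
none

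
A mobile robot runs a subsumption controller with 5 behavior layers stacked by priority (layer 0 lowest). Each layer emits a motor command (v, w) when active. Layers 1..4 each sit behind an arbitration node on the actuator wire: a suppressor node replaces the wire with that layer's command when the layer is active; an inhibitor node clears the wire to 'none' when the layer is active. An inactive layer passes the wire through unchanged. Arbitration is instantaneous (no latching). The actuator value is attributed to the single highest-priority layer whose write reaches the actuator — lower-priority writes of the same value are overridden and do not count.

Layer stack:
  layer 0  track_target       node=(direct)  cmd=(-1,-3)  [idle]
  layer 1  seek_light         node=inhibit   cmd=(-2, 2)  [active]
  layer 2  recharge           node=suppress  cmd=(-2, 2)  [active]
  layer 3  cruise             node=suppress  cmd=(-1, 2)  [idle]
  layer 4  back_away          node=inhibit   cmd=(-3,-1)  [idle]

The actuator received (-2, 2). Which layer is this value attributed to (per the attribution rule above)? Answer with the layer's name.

recharge

layer 0 (track_target) idle — none
layer 1 (seek_light) active — inhibits: none
layer 2 (recharge) active — suppresses: (-2, 2)
layer 3 (cruise) idle — unchanged: (-2, 2)
layer 4 (back_away) idle — unchanged: (-2, 2)
→ actuator (-2, 2)
last writer: layer 2 = recharge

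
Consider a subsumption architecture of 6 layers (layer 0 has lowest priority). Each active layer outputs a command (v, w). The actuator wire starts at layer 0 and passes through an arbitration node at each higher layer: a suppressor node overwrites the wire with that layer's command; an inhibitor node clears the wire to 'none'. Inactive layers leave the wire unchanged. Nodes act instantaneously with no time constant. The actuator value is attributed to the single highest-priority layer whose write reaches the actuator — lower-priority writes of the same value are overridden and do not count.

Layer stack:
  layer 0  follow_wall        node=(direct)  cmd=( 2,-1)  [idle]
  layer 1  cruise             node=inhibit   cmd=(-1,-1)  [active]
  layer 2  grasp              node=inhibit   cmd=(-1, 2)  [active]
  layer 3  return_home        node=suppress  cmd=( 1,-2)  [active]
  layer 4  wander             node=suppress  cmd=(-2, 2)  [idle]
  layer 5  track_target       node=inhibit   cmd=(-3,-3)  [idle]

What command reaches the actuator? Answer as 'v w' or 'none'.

1 -2

L0 follow_wall: idle → wire = none
L1 cruise: active, inhibitor → wire = none
L2 grasp: active, inhibitor → wire = none
L3 return_home: active, suppressor → wire = (1, -2)
L4 wander: idle → wire stays (1, -2)
L5 track_target: idle → wire stays (1, -2)
actuator = (1, -2)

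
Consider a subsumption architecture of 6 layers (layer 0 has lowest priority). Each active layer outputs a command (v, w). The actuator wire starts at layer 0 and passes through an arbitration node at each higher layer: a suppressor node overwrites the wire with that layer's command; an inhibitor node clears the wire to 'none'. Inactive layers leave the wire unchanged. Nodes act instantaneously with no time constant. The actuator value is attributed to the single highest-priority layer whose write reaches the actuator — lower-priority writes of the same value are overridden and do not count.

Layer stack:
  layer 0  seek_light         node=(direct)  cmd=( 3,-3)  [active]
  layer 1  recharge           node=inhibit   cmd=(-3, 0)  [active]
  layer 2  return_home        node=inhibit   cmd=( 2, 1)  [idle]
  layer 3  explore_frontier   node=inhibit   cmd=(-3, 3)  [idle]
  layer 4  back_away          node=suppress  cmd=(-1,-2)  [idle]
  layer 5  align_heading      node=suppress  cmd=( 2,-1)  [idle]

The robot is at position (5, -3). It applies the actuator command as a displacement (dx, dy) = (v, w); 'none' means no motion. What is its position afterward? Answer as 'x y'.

5 -3

layer 0 (seek_light) active — direct: (3, -3)
layer 1 (recharge) active — inhibits: none
layer 2 (return_home) idle — unchanged: none
layer 3 (explore_frontier) idle — unchanged: none
layer 4 (back_away) idle — unchanged: none
layer 5 (align_heading) idle — unchanged: none
→ actuator none
position: (5, -3) + none = (5, -3)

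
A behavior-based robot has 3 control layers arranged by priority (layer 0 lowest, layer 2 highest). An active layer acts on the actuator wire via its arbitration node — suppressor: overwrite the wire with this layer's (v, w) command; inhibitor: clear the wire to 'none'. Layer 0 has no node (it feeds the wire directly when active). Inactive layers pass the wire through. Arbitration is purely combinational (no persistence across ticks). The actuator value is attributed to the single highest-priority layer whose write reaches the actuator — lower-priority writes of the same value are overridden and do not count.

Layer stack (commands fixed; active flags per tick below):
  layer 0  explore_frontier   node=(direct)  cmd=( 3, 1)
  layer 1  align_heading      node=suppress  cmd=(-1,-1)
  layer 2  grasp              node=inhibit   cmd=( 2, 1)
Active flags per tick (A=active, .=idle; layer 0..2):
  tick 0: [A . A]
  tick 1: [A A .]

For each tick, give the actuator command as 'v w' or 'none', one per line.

tick 0:
  layer 0 (explore_frontier) active — direct: (3, 1)
  layer 1 (align_heading) idle — unchanged: (3, 1)
  layer 2 (grasp) active — inhibits: none
  → actuator none
tick 1:
  layer 0 (explore_frontier) active — direct: (3, 1)
  layer 1 (align_heading) active — suppresses: (-1, -1)
  layer 2 (grasp) idle — unchanged: (-1, -1)
  → actuator (-1, -1)

none
-1 -1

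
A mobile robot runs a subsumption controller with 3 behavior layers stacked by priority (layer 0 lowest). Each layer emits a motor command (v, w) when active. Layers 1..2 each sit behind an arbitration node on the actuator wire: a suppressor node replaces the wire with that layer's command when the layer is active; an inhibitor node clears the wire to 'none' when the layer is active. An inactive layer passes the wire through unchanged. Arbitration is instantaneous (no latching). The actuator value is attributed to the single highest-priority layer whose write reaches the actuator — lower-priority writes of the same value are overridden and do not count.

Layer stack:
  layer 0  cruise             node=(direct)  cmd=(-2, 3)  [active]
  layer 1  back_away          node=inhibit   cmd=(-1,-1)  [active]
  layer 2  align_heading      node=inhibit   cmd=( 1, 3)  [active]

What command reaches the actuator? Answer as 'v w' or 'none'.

none

[0] cruise on; wire := (-2, 3)
[1] back_away on (inhibit); wire := none
[2] align_heading on (inhibit); wire := none
output none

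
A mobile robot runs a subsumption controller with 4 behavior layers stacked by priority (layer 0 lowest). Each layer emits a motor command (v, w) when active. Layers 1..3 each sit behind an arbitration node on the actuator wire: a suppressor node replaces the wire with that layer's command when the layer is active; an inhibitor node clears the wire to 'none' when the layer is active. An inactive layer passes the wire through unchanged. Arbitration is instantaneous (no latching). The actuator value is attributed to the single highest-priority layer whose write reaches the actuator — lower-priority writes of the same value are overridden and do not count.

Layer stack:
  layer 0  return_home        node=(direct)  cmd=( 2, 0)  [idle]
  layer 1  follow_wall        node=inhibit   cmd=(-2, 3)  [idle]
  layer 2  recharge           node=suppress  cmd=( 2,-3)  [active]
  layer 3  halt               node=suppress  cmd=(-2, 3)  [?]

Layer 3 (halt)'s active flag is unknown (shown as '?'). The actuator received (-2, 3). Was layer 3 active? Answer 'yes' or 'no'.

If layer 3 is active=yes:
  actuator would be (-2, 3)
If layer 3 is active=no:
  actuator would be (2, -3)
Observed (-2, 3), so layer 3 was active.

yes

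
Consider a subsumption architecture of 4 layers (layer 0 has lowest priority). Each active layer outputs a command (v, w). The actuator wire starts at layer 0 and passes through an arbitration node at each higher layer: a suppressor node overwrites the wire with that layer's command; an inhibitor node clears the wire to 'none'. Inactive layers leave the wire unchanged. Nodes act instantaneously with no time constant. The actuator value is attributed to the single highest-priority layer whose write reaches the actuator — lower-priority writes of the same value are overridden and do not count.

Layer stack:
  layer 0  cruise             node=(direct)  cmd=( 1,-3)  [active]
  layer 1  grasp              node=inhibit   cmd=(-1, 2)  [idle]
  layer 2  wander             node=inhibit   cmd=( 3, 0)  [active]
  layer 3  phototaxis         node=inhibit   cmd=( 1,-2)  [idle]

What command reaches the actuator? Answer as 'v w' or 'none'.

none

layer 0 (cruise) active — direct: (1, -3)
layer 1 (grasp) idle — unchanged: (1, -3)
layer 2 (wander) active — inhibits: none
layer 3 (phototaxis) idle — unchanged: none
→ actuator none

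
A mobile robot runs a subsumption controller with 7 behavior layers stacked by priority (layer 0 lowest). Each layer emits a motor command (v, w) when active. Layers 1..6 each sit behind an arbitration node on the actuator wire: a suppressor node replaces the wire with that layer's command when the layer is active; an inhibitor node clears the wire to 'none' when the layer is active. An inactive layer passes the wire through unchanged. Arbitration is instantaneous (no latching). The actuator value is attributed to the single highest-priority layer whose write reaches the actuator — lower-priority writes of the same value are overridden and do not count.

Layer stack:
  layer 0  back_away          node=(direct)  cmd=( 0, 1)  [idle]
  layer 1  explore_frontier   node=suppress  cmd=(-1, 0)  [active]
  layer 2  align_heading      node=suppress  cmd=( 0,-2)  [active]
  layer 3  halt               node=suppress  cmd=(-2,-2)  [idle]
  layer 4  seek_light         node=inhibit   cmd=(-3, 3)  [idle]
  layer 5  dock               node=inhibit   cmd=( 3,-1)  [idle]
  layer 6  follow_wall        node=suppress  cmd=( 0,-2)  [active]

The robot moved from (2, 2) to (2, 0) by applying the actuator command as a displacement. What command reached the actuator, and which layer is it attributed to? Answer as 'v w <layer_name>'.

displacement = (2, 0) − (2, 2) = (0, -2)
L0 back_away: idle → wire = none
L1 explore_frontier: active, suppressor → wire = (-1, 0)
L2 align_heading: active, suppressor → wire = (0, -2)
L3 halt: idle → wire stays (0, -2)
L4 seek_light: idle → wire stays (0, -2)
L5 dock: idle → wire stays (0, -2)
L6 follow_wall: active, suppressor → wire = (0, -2)
actuator = (0, -2) — from layer 6 (follow_wall)

0 -2 follow_wall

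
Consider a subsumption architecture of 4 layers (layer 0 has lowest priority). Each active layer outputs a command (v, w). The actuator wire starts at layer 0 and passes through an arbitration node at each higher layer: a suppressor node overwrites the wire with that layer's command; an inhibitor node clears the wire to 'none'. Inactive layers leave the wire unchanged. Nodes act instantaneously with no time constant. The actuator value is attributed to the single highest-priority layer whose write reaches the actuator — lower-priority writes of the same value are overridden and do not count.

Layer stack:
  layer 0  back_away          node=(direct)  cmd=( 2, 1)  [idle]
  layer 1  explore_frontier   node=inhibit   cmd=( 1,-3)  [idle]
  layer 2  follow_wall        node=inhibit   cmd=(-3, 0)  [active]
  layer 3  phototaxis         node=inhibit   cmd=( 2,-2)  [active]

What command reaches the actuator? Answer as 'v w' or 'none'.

none

L0 back_away: idle → wire = none
L1 explore_frontier: idle → wire stays none
L2 follow_wall: active, inhibitor → wire = none
L3 phototaxis: active, inhibitor → wire = none
actuator = none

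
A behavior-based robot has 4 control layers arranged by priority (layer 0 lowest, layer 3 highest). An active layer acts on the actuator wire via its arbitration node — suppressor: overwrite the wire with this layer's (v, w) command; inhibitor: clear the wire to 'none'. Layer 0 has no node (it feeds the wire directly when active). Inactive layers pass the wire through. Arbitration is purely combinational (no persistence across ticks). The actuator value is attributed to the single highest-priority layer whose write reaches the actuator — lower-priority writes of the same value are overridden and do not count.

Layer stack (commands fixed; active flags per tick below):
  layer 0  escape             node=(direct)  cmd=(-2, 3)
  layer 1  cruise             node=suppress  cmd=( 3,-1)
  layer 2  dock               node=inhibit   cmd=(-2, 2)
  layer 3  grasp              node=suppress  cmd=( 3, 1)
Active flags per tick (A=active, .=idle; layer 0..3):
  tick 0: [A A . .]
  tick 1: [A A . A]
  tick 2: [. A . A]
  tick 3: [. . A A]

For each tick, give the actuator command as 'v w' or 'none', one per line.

tick 0:
  layer 0 (escape) active — direct: (-2, 3)
  layer 1 (cruise) active — suppresses: (3, -1)
  layer 2 (dock) idle — unchanged: (3, -1)
  layer 3 (grasp) idle — unchanged: (3, -1)
  → actuator (3, -1)
tick 1:
  layer 0 (escape) active — direct: (-2, 3)
  layer 1 (cruise) active — suppresses: (3, -1)
  layer 2 (dock) idle — unchanged: (3, -1)
  layer 3 (grasp) active — suppresses: (3, 1)
  → actuator (3, 1)
tick 2:
  layer 0 (escape) idle — none
  layer 1 (cruise) active — suppresses: (3, -1)
  layer 2 (dock) idle — unchanged: (3, -1)
  layer 3 (grasp) active — suppresses: (3, 1)
  → actuator (3, 1)
tick 3:
  layer 0 (escape) idle — none
  layer 1 (cruise) idle — unchanged: none
  layer 2 (dock) active — inhibits: none
  layer 3 (grasp) active — suppresses: (3, 1)
  → actuator (3, 1)

3 -1
3 1
3 1
3 1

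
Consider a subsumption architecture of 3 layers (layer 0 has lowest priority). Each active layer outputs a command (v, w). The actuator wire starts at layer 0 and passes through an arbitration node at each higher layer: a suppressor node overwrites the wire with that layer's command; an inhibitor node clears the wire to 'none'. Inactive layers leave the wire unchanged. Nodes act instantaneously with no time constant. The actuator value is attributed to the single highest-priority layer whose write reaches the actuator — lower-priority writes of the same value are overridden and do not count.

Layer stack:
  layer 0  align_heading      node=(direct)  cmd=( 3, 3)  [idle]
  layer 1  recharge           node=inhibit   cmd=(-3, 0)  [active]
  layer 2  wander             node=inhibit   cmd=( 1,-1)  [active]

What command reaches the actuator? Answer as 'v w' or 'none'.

none

[0] align_heading off; wire := none
[1] recharge on (inhibit); wire := none
[2] wander on (inhibit); wire := none
output none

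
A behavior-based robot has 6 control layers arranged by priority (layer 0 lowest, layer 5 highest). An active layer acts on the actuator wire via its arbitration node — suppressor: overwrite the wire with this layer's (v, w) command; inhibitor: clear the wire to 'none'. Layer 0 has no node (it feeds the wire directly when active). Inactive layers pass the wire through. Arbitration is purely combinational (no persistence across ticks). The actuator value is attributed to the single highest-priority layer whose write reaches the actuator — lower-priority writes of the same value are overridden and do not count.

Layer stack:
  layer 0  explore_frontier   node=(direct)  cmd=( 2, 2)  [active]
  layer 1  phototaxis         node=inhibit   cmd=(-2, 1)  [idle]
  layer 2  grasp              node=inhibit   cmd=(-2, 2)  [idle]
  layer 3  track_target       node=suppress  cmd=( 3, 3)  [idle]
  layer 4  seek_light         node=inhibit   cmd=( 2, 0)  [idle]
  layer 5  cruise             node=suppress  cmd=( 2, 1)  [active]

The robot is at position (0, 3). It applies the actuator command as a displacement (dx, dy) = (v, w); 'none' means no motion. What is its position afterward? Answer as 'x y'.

L0 explore_frontier: active, feeds wire = (2, 2)
L1 phototaxis: idle → wire stays (2, 2)
L2 grasp: idle → wire stays (2, 2)
L3 track_target: idle → wire stays (2, 2)
L4 seek_light: idle → wire stays (2, 2)
L5 cruise: active, suppressor → wire = (2, 1)
actuator = (2, 1)
position: (0, 3) + (2, 1) = (2, 4)

2 4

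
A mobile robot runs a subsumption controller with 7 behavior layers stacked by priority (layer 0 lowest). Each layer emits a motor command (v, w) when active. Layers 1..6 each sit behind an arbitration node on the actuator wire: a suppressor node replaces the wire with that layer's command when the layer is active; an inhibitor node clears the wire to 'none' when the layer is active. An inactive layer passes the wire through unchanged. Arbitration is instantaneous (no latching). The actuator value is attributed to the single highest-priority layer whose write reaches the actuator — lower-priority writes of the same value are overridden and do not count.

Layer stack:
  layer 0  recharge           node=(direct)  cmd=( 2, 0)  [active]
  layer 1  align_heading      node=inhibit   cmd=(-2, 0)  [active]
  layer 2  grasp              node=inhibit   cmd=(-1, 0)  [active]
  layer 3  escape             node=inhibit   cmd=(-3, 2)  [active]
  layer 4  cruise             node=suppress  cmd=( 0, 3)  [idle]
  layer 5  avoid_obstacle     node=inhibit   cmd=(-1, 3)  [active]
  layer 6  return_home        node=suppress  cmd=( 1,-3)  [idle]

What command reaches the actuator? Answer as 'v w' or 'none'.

none

[0] recharge on; wire := (2, 0)
[1] align_heading on (inhibit); wire := none
[2] grasp on (inhibit); wire := none
[3] escape on (inhibit); wire := none
[4] cruise off; pass none
[5] avoid_obstacle on (inhibit); wire := none
[6] return_home off; pass none
output none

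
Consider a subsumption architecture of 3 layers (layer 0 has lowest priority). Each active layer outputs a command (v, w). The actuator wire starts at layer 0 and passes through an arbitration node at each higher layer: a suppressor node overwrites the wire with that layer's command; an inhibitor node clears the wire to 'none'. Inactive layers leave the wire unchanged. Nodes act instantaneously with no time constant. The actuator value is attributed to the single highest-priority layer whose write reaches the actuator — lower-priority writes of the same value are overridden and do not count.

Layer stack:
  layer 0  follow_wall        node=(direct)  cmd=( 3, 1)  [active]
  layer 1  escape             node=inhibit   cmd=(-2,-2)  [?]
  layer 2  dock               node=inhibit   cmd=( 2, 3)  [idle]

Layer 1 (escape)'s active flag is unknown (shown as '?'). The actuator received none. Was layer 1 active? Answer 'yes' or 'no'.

If layer 1 is active=yes:
  actuator would be none
If layer 1 is active=no:
  actuator would be (3, 1)
Observed none, so layer 1 was active.

yes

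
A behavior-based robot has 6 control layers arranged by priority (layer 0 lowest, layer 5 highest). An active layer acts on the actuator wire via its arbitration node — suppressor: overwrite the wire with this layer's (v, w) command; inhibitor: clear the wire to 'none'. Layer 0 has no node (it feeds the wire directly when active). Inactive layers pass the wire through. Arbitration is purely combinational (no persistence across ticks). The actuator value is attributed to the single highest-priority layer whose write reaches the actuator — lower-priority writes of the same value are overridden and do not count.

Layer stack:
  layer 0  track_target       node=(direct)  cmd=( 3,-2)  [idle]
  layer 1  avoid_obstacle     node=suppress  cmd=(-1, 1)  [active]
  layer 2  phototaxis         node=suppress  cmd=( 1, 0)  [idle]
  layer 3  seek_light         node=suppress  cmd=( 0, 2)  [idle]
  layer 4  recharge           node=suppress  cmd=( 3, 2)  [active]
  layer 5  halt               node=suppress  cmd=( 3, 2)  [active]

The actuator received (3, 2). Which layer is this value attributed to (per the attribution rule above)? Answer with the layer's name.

[0] track_target off; wire := none
[1] avoid_obstacle on (suppress); wire := (-1, 1)
[2] phototaxis off; pass (-1, 1)
[3] seek_light off; pass (-1, 1)
[4] recharge on (suppress); wire := (3, 2)
[5] halt on (suppress); wire := (3, 2)
output (3, 2)
last writer: layer 5 = halt

halt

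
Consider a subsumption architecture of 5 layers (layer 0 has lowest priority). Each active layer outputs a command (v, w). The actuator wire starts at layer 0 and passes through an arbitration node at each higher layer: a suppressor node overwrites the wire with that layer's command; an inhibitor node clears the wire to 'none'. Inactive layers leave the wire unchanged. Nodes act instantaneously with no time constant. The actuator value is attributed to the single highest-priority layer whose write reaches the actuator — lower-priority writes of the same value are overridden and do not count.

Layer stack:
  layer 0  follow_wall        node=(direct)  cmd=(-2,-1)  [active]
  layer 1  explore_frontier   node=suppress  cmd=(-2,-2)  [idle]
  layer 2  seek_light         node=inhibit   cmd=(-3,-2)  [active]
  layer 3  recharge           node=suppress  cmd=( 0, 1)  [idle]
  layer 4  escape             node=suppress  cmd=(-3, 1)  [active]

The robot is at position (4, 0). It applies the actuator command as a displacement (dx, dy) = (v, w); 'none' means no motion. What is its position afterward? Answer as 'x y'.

1 1

layer 0 (follow_wall) active — direct: (-2, -1)
layer 1 (explore_frontier) idle — unchanged: (-2, -1)
layer 2 (seek_light) active — inhibits: none
layer 3 (recharge) idle — unchanged: none
layer 4 (escape) active — suppresses: (-3, 1)
→ actuator (-3, 1)
position: (4, 0) + (-3, 1) = (1, 1)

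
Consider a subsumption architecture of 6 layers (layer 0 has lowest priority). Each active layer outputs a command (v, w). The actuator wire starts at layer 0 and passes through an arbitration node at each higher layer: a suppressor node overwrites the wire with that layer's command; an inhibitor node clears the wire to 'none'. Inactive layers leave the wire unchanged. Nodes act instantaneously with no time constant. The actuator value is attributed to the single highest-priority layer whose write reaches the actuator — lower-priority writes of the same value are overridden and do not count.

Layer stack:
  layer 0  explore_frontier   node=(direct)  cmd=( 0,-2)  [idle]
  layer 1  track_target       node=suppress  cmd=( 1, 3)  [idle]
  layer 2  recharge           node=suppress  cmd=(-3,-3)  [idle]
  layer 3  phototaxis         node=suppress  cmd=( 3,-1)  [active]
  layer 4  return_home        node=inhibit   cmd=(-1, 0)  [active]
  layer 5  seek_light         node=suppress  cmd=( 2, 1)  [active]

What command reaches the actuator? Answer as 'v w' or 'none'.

2 1

[0] explore_frontier off; wire := none
[1] track_target off; pass none
[2] recharge off; pass none
[3] phototaxis on (suppress); wire := (3, -1)
[4] return_home on (inhibit); wire := none
[5] seek_light on (suppress); wire := (2, 1)
output (2, 1)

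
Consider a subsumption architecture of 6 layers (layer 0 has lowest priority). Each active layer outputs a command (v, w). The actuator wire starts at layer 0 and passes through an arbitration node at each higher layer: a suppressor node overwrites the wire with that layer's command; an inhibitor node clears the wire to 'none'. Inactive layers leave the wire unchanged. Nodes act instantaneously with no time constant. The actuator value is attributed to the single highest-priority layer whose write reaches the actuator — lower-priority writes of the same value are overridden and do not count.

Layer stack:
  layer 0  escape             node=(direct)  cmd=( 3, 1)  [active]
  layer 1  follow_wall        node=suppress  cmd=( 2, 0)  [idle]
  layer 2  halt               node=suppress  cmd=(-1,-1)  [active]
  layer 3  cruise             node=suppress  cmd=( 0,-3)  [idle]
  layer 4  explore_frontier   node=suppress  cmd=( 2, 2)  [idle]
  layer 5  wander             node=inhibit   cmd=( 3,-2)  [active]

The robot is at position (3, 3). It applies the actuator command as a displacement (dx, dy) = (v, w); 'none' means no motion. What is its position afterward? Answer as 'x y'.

3 3

L0 escape: active, feeds wire = (3, 1)
L1 follow_wall: idle → wire stays (3, 1)
L2 halt: active, suppressor → wire = (-1, -1)
L3 cruise: idle → wire stays (-1, -1)
L4 explore_frontier: idle → wire stays (-1, -1)
L5 wander: active, inhibitor → wire = none
actuator = none
position: (3, 3) + none = (3, 3)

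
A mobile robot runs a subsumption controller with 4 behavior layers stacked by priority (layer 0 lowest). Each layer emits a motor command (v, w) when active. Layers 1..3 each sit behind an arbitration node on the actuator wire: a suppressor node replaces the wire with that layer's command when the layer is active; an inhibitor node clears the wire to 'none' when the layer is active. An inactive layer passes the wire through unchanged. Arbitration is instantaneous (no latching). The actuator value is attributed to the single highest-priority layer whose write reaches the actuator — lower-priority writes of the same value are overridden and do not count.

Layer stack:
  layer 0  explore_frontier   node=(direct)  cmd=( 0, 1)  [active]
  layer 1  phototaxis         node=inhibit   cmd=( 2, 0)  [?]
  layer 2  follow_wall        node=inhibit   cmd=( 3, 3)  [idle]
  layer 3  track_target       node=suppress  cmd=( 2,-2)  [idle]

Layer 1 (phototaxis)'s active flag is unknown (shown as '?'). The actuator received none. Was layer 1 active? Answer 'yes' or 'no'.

yes

If layer 1 is active=yes:
  actuator would be none
If layer 1 is active=no:
  actuator would be (0, 1)
Observed none, so layer 1 was active.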